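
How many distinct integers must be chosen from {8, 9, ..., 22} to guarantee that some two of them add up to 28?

10

Two chosen integers sum to 28 exactly when both halves of some pair {x, 28−x} with 8 ≤ x ≤ 28−x ≤ 20 are chosen — 6 such pairs.
The remaining 3 elements (those with no distinct partner in range) can never complete a 28-sum, so the worst case takes all of them and one from each pair: 3 + 6 = 9.
The 10th integer has to be the second member of some pair, so 9 + 1 = 10.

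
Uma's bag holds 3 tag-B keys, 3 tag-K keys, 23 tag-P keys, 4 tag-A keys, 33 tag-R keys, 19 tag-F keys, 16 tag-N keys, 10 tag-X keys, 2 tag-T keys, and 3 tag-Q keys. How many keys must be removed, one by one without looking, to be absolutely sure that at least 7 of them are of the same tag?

An adversary could hand out at most 6 keys per tag (5 tags run out sooner): 3 + 3 + 6 + 4 + 6 + 6 + 6 + 6 + 2 + 3 = 45 keys and still no tag has 7.
By the pigeonhole principle, one more key lands in a tag already at 6, so 46 draws are enough and 45 are not.

46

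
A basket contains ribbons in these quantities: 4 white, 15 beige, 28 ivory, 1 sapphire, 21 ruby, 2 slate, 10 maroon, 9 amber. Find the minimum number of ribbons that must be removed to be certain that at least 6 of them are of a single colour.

Put each drawn ribbon into a box by colour. The largest draw with every box below 6 takes min(count, 5) from each colour; colours with fewer than 5 contribute all they have.
Σ min(cᵢ, 5) = 4 + 5 + 5 + 1 + 5 + 2 + 5 + 5 = 32.
Draw number 32 + 1 = 33 must push one box to 6.

33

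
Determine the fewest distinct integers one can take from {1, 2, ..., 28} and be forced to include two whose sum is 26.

Group the elements by complementary pair {x, 26−x}: {1,25}, {2,24}, {3,23}, …, giving 12 two-element pairs, the single value 13 (it cannot pair with itself since the integers are distinct), and 3 integers whose partner 26−x falls outside [1,28].
Pigeonhole: treating each of those 16 groups as a pigeonhole, one can pick one integer per group — 16 integers — with no two summing to 26.
The 17th integer lands in an occupied pair, forcing a sum of 26.

17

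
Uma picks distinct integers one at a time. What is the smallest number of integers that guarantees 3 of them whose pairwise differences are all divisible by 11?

23

Integers whose pairwise differences are multiples of 11 are exactly those sharing a remainder mod 11. The 11 residue classes mod 11 are the pigeonholes.
With 22 integers one could put 2 in each residue class and have no class reach 3.
The 23rd integer pushes some class to 3, so 11·2 + 1 = 23.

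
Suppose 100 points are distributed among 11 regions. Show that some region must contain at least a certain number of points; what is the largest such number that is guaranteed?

10

The 11 regions are the holes and the 100 points are the pigeons.
If every region held at most 9 points, the total would be at most 11 × 9 = 99, which is less than 100.
So some region holds at least ⌈100/11⌉ = 10 points.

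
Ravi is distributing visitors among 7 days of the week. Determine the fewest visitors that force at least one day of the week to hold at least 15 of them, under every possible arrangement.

With 98 visitors one could put exactly 14 in each of the 7 days of the week, and no day of the week would reach 15.
One more visitor must land in a day of the week that already has 14, giving it 15.
So 7 × 14 + 1 = 99 visitors are required.

99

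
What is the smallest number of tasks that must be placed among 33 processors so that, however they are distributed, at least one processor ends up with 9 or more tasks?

265

With 264 tasks one could put exactly 8 in each of the 33 processors, and no processor would reach 9.
Pigeonhole: one more task must land in a processor that already has 8, giving it 9.
So 33 × 8 + 1 = 265 tasks are required.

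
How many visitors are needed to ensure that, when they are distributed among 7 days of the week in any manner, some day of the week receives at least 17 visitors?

113

With 112 visitors one could put exactly 16 in each of the 7 days of the week, and no day of the week would reach 17.
By pigeonhole, one more visitor must land in a day of the week that already has 16, giving it 17.
So 7 × 16 + 1 = 113 visitors are required.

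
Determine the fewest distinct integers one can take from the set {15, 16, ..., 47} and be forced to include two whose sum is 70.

22

Two chosen integers sum to 70 exactly when both halves of some pair {x, 70−x} with 23 ≤ x ≤ 70−x ≤ 47 are chosen — 12 such pairs.
The remaining 9 elements (those with no distinct partner in range) can never complete a 70-sum, so the worst case takes all of them and one from each pair: 9 + 12 = 21.
By the pigeonhole principle, the 22nd integer has to be the second member of some pair, so 21 + 1 = 22.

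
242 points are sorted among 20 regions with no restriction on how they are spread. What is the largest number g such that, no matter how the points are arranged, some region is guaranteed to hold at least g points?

13

By the pigeonhole principle, the 20 regions are the holes and the 242 points are the pigeons.
If every region held at most 12 points, the total would be at most 20 × 12 = 240, which is less than 242.
So some region holds at least ⌈242/20⌉ = 13 points.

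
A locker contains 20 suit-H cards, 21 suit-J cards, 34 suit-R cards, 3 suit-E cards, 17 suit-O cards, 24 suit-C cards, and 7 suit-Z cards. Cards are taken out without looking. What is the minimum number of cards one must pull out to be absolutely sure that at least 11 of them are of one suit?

61

By pigeonhole, put each drawn card into a box by suit. The largest draw with every box below 11 takes min(count, 10) from each suit; suits with fewer than 10 contribute all they have.
Σ min(cᵢ, 10) = 10 + 10 + 10 + 3 + 10 + 10 + 7 = 60.
Draw number 60 + 1 = 61 must push one box to 11.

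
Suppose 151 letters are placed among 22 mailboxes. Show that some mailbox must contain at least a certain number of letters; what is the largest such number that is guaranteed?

Pigeonhole: the 22 mailboxes are the holes and the 151 letters are the pigeons.
If every mailbox held at most 6 letters, the total would be at most 22 × 6 = 132, which is less than 151.
So some mailbox holds at least ⌈151/22⌉ = 7 letters.

7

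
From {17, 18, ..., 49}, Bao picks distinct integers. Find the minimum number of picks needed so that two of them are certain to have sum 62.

Group the elements by complementary pair {x, 62−x}: {17,45}, {18,44}, {19,43}, …, giving 14 two-element pairs; the single value 31 (it cannot pair with itself since the integers are distinct); and 4 integers whose partner 62−x falls outside [17,49].
Treating each of those 19 groups as a pigeonhole, one can pick one integer per group — 19 integers — with no two summing to 62.
The 20th integer lands in an occupied pair, forcing a sum of 62.

20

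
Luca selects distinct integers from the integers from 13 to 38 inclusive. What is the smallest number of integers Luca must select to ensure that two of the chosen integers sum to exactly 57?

A set avoiding the sum 57 can contain at most one of each pair {x, 57−x}, plus the 6 elements whose complement lies outside the range.
The integers 13, …, 28 (16 of them) are such a set: any two sum to at least 13+14 = 27 and at most 27+28 = 55 < 57.
Any 17th integer completes one of the 10 pairs, so 17 choices force a sum of 57.

17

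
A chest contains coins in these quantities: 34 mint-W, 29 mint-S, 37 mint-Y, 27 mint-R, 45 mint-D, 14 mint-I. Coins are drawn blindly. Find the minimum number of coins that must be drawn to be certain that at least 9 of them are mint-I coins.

In the worst case for collecting mint-I coins, every non-mint-I coin comes out first.
There are 34 + 29 + 37 + 27 + 45 = 172 non-mint-I coins altogether.
After those, each further coin must be mint-I, so 172 + 9 = 181 draws guarantee 9 mint-I coins.

181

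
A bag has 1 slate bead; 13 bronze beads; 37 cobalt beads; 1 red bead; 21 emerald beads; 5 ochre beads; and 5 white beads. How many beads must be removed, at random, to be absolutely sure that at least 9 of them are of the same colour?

37

An adversary could hand out at most 8 beads per colour (4 colours run out sooner): 1 + 8 + 8 + 1 + 8 + 5 + 5 = 36 beads and still no colour has 9.
One more bead lands in a colour already at 8, so 37 draws are enough and 36 are not.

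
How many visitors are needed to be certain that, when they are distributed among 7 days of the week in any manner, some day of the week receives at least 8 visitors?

50

With 49 visitors one could put exactly 7 in each of the 7 days of the week, and no day of the week would reach 8.
By pigeonhole, one more visitor must land in a day of the week that already has 7, giving it 8.
So 7 × 7 + 1 = 50 visitors are required.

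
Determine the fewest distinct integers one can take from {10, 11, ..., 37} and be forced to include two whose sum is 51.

A set avoiding the sum 51 can contain at most one of each pair {x, 51−x}, plus the 4 elements whose complement lies outside the range.
The integers 10, …, 25 (16 of them) are such a set: any two sum to at least 10+11 = 21 and at most 24+25 = 49 < 51.
By pigeonhole, any 17th integer completes one of the 12 pairs, so 17 choices force a sum of 51.

17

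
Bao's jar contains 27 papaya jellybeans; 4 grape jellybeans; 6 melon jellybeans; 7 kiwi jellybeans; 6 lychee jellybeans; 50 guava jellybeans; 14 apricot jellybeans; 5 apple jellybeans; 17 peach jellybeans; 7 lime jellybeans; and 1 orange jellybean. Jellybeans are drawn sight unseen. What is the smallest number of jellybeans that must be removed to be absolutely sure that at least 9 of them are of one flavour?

69

An adversary could hand out at most 8 jellybeans per flavour (7 flavours run out sooner): 8 + 4 + 6 + 7 + 6 + 8 + 8 + 5 + 8 + 7 + 1 = 68 jellybeans and still no flavour has 9.
Pigeonhole: one more jellybean lands in a flavour already at 8, so 69 draws are enough and 68 are not.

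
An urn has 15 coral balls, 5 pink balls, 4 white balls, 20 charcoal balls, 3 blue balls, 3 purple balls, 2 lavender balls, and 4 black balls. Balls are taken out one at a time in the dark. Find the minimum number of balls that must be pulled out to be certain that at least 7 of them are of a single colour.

An adversary could hand out at most 6 balls per colour (6 colours run out sooner): 6 + 5 + 4 + 6 + 3 + 3 + 2 + 4 = 33 balls and still no colour has 7.
By pigeonhole, one more ball lands in a colour already at 6, so 34 draws are enough and 33 are not.

34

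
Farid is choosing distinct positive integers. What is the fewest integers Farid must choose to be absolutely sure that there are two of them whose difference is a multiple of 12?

Integers whose pairwise differences are multiples of 12 are exactly those sharing a remainder mod 12. Pigeonhole: the 12 residue classes mod 12 are the pigeonholes.
With 12 integers one could put 1 in each residue class and have no class reach 2.
The 13th integer pushes some class to 2, so 12·1 + 1 = 13.

13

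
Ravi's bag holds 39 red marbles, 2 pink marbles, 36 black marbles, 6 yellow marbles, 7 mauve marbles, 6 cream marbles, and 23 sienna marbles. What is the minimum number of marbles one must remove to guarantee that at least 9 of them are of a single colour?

By pigeonhole, put each drawn marble into a box by colour. The largest draw with every box below 9 takes min(count, 8) from each colour; colours with fewer than 8 contribute all they have.
Σ min(cᵢ, 8) = 8 + 2 + 8 + 6 + 7 + 6 + 8 = 45.
Draw number 45 + 1 = 46 must push one box to 9.

46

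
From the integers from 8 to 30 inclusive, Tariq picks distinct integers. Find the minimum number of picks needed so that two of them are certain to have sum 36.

Group the elements by complementary pair {x, 36−x}: {8,28}, {9,27}, {10,26}, …, giving 10 two-element pairs, the single value 18 (it cannot pair with itself since the integers are distinct), and 2 integers whose partner 36−x falls outside [8,30].
Treating each of those 13 groups as a pigeonhole, one can pick one integer per group — 13 integers — with no two summing to 36.
The 14th integer lands in an occupied pair, forcing a sum of 36.

14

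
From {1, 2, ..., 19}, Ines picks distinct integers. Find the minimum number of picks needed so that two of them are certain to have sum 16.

Two chosen integers sum to 16 exactly when both halves of some pair {x, 16−x} with 1 ≤ x ≤ 16−x ≤ 15 are chosen — 7 such pairs.
The remaining 5 elements (those with no distinct partner in range) can never complete a 16-sum, so the worst case takes all of them and one from each pair: 5 + 7 = 12.
The 13th integer has to be the second member of some pair, so 12 + 1 = 13.

13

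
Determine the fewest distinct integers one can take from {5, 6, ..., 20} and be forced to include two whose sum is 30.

12

A set avoiding the sum 30 can contain at most one of each pair {x, 30−x}, plus the 6 elements whose complement lies outside the range or equal to its own complement.
The integers 5, …, 15 (11 of them) are such a set: any two sum to at least 5+6 = 11 and at most 14+15 = 29 < 30.
Any 12th integer completes one of the 5 pairs, so 12 choices force a sum of 30.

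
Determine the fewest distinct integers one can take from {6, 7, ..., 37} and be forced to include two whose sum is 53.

Two chosen integers sum to 53 exactly when both halves of some pair {x, 53−x} with 16 ≤ x ≤ 53−x ≤ 37 are chosen — 11 such pairs.
The remaining 10 elements (those with no distinct partner in range) can never complete a 53-sum, so the worst case takes all of them and one from each pair: 10 + 11 = 21.
By the pigeonhole principle, the 22nd integer has to be the second member of some pair, so 21 + 1 = 22.

22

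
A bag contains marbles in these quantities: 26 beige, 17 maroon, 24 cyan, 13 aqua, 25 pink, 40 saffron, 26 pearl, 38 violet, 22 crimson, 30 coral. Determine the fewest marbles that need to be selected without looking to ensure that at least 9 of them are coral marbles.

240

In the worst case for collecting coral marbles, every non-coral marble comes out first.
There are 26 + 17 + 24 + 13 + 25 + 40 + 26 + 38 + 22 = 231 non-coral marbles altogether.
After those, each further marble must be coral, so 231 + 9 = 240 draws guarantee 9 coral marbles.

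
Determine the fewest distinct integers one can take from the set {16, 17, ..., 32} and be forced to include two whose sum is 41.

13

A set avoiding the sum 41 can contain at most one of each pair {x, 41−x}, plus the 7 elements whose complement lies outside the range.
The integers 21, …, 32 (12 of them) are such a set: any two sum to at least 21+22 = 43 > 41.
Pigeonhole: any 13th integer completes one of the 5 pairs, so 13 choices force a sum of 41.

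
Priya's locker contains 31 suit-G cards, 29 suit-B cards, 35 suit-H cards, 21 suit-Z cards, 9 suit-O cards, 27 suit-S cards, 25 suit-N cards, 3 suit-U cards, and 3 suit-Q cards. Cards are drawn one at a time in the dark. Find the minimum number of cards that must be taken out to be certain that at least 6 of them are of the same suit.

42

By the pigeonhole principle, put each drawn card into a box by suit. The largest draw with every box below 6 takes min(count, 5) from each suit; suits with fewer than 5 contribute all they have.
Σ min(cᵢ, 5) = 5 + 5 + 5 + 5 + 5 + 5 + 5 + 3 + 3 = 41.
Draw number 41 + 1 = 42 must push one box to 6.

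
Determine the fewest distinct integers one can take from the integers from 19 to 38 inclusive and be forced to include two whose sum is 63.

Two chosen integers sum to 63 exactly when both halves of some pair {x, 63−x} with 25 ≤ x ≤ 63−x ≤ 38 are chosen — 7 such pairs.
The remaining 6 elements (those with no distinct partner in range) can never complete a 63-sum, so the worst case takes all of them and one from each pair: 6 + 7 = 13.
The 14th integer has to be the second member of some pair, so 13 + 1 = 14.

14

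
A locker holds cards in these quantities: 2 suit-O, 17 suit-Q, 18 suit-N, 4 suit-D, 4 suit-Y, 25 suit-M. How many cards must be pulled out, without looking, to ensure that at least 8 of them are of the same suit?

An adversary could hand out at most 7 cards per suit (suit-O, suit-D, suit-Y run out sooner): 2 + 7 + 7 + 4 + 4 + 7 = 31 cards and still no suit has 8.
By the pigeonhole principle, one more card lands in a suit already at 7, so 32 draws are enough and 31 are not.

32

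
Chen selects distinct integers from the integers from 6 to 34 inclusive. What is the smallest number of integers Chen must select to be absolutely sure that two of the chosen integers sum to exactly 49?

20

A set avoiding the sum 49 can contain at most one of each pair {x, 49−x}, plus the 9 elements whose complement lies outside the range.
The integers 6, …, 24 (19 of them) are such a set: any two sum to at least 6+7 = 13 and at most 23+24 = 47 < 49.
Any 20th integer completes one of the 10 pairs, so 20 choices force a sum of 49.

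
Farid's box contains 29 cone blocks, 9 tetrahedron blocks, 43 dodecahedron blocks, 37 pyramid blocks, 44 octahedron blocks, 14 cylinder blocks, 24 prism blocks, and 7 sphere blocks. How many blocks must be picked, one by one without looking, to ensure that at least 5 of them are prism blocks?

188

In the worst case for collecting prism blocks, every non-prism block comes out first.
There are 29 + 9 + 43 + 37 + 44 + 14 + 7 = 183 non-prism blocks altogether.
After those, each further block must be prism, so 183 + 5 = 188 draws guarantee 5 prism blocks.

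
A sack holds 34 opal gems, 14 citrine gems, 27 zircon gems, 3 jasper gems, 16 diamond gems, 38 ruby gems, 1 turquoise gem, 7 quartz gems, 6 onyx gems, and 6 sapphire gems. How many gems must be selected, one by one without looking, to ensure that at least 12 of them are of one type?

By pigeonhole, put each drawn gem into a box by type. The largest draw with every box below 12 takes min(count, 11) from each type; types with fewer than 11 contribute all they have.
Σ min(cᵢ, 11) = 11 + 11 + 11 + 3 + 11 + 11 + 1 + 7 + 6 + 6 = 78.
Draw number 78 + 1 = 79 must push one box to 12.

79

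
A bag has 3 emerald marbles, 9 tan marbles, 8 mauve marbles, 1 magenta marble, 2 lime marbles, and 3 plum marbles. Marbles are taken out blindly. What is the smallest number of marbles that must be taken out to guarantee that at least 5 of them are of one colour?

18

An adversary could hand out at most 4 marbles per colour (4 colours run out sooner): 3 + 4 + 4 + 1 + 2 + 3 = 17 marbles and still no colour has 5.
One more marble lands in a colour already at 4, so 18 draws are enough and 17 are not.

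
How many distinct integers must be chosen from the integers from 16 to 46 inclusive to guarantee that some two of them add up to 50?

A set avoiding the sum 50 can contain at most one of each pair {x, 50−x}, plus the 13 elements whose complement lies outside the range or equal to its own complement.
The integers 25, …, 46 (22 of them) are such a set: any two sum to at least 25+26 = 51 > 50.
By pigeonhole, any 23rd integer completes one of the 9 pairs, so 23 choices force a sum of 50.

23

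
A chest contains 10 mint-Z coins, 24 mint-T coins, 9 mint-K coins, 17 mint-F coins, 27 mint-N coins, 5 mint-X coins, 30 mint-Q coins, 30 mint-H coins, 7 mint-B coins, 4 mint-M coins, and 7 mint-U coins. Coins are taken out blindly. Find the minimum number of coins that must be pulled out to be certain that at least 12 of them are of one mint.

Put each drawn coin into a box by mint. The largest draw with every box below 12 takes min(count, 11) from each mint; mints with fewer than 11 contribute all they have.
Σ min(cᵢ, 11) = 10 + 11 + 9 + 11 + 11 + 5 + 11 + 11 + 7 + 4 + 7 = 97.
Draw number 97 + 1 = 98 must push one box to 12.

98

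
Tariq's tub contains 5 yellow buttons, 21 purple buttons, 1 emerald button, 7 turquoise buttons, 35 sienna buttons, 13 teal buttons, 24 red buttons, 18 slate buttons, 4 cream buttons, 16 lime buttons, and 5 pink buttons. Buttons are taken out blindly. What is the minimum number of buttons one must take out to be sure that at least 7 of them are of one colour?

The 11 colours are the holes; the buttons drawn are the pigeons.
To avoid 7 of any one colour, the worst case takes at most 6 of each colour, or every button of a colour that has fewer than 6.
That gives 5 + 6 + 1 + 6 + 6 + 6 + 6 + 6 + 4 + 6 + 5 = 57 buttons with no colour reaching 7.
The next button forces some colour to 7, so 57 + 1 = 58.

58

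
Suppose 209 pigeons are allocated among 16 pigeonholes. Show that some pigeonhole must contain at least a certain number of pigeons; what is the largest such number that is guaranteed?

14

The 16 pigeonholes are the holes and the 209 pigeons are the pigeons.
If every pigeonhole held at most 13 pigeons, the total would be at most 16 × 13 = 208, which is less than 209.
So some pigeonhole holds at least ⌈209/16⌉ = 14 pigeons.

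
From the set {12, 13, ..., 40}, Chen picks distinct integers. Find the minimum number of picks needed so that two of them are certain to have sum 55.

17

A set avoiding the sum 55 can contain at most one of each pair {x, 55−x}, plus the 3 elements whose complement lies outside the range.
The integers 12, …, 27 (16 of them) are such a set: any two sum to at least 12+13 = 25 and at most 26+27 = 53 < 55.
Any 17th integer completes one of the 13 pairs, so 17 choices force a sum of 55.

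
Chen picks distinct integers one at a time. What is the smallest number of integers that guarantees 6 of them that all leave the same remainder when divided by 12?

Pigeonhole: the 12 residue classes mod 12 are the pigeonholes.
With 60 integers one could put 5 in each residue class and have no class reach 6.
The 61st integer pushes some class to 6, so 12·5 + 1 = 61.

61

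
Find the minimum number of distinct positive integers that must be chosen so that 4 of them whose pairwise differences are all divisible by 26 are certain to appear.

Integers whose pairwise differences are multiples of 26 are exactly those sharing a remainder mod 26. By the pigeonhole principle, the 26 residue classes mod 26 are the pigeonholes.
With 78 integers one could put 3 in each residue class and have no class reach 4.
The 79th integer pushes some class to 4, so 26·3 + 1 = 79.

79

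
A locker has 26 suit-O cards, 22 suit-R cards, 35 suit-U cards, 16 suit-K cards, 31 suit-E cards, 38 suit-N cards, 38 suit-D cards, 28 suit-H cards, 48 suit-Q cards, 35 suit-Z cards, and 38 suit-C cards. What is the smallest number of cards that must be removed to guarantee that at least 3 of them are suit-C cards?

In the worst case for collecting suit-C cards, every non-suit-C card comes out first.
There are 26 + 22 + 35 + 16 + 31 + 38 + 38 + 28 + 48 + 35 = 317 non-suit-C cards altogether.
After those, each further card must be suit-C, so 317 + 3 = 320 draws guarantee 3 suit-C cards.

320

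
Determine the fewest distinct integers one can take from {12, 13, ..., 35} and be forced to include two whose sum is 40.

17

A set avoiding the sum 40 can contain at most one of each pair {x, 40−x}, plus the 8 elements whose complement lies outside the range or equal to its own complement.
The integers 20, …, 35 (16 of them) are such a set: any two sum to at least 20+21 = 41 > 40.
Pigeonhole: any 17th integer completes one of the 8 pairs, so 17 choices force a sum of 40.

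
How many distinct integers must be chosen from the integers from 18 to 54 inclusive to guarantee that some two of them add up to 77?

Two chosen integers sum to 77 exactly when both halves of some pair {x, 77−x} with 23 ≤ x ≤ 77−x ≤ 54 are chosen — 16 such pairs.
The remaining 5 elements (those with no distinct partner in range) can never complete a 77-sum, so the worst case takes all of them and one from each pair: 5 + 16 = 21.
The 22nd integer has to be the second member of some pair, so 21 + 1 = 22.

22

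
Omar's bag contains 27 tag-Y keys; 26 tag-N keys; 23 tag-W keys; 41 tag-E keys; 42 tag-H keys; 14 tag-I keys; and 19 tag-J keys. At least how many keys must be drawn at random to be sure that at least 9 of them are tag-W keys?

178

In the worst case for collecting tag-W keys, every non-tag-W key comes out first.
There are 27 + 26 + 41 + 42 + 14 + 19 = 169 non-tag-W keys altogether.
After those, each further key must be tag-W, so 169 + 9 = 178 draws guarantee 9 tag-W keys.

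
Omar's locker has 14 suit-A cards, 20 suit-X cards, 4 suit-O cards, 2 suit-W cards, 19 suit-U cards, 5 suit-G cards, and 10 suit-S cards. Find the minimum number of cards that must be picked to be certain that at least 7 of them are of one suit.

Put each drawn card into a box by suit. The largest draw with every box below 7 takes min(count, 6) from each suit; suits with fewer than 6 contribute all they have.
Σ min(cᵢ, 6) = 6 + 6 + 4 + 2 + 6 + 5 + 6 = 35.
Draw number 35 + 1 = 36 must push one box to 7.

36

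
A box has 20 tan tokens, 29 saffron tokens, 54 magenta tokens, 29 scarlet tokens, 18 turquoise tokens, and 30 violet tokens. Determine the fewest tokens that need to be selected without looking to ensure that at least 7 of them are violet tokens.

157

In the worst case for collecting violet tokens, every non-violet token comes out first.
There are 20 + 29 + 54 + 29 + 18 = 150 non-violet tokens altogether.
After those, each further token must be violet, so 150 + 7 = 157 draws guarantee 7 violet tokens.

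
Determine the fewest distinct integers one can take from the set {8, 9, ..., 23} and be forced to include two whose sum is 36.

12

Two chosen integers sum to 36 exactly when both halves of some pair {x, 36−x} with 13 ≤ x ≤ 36−x ≤ 23 are chosen — 5 such pairs.
The remaining 6 elements (those with no distinct partner in range) can never complete a 36-sum, so the worst case takes all of them and one from each pair: 6 + 5 = 11.
By pigeonhole, the 12th integer has to be the second member of some pair, so 11 + 1 = 12.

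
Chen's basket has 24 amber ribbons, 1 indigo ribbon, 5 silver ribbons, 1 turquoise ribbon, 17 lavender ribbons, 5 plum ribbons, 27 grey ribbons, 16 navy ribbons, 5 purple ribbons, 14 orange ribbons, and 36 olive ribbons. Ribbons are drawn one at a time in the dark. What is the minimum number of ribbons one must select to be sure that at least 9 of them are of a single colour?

The 11 colours are the holes; the ribbons drawn are the pigeons.
To avoid 9 of any one colour, the worst case takes at most 8 of each colour, or every ribbon of a colour that has fewer than 8.
That gives 8 + 1 + 5 + 1 + 8 + 5 + 8 + 8 + 5 + 8 + 8 = 65 ribbons with no colour reaching 9.
The next ribbon forces some colour to 9, so 65 + 1 = 66.

66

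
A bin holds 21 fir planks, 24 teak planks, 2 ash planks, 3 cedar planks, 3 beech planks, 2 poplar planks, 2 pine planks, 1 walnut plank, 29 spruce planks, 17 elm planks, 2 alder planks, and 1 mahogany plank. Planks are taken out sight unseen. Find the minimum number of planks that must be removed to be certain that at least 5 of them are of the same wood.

33

Put each drawn plank into a box by wood. The largest draw with every box below 5 takes min(count, 4) from each wood; woods with fewer than 4 contribute all they have.
Σ min(cᵢ, 4) = 4 + 4 + 2 + 3 + 3 + 2 + 2 + 1 + 4 + 4 + 2 + 1 = 32.
Draw number 32 + 1 = 33 must push one box to 5.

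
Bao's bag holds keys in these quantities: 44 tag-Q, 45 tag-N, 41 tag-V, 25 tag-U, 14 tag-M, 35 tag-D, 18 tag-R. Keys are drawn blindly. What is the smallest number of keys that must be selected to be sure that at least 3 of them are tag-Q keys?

181

In the worst case for collecting tag-Q keys, every non-tag-Q key comes out first.
There are 45 + 41 + 25 + 14 + 35 + 18 = 178 non-tag-Q keys altogether.
After those, each further key must be tag-Q, so 178 + 3 = 181 draws guarantee 3 tag-Q keys.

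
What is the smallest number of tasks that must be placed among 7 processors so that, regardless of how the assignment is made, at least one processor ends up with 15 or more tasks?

With 98 tasks one could put exactly 14 in each of the 7 processors, and no processor would reach 15.
By the pigeonhole principle, one more task must land in a processor that already has 14, giving it 15.
So 7 × 14 + 1 = 99 tasks are required.

99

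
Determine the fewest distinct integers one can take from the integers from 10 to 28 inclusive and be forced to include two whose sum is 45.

Two chosen integers sum to 45 exactly when both halves of some pair {x, 45−x} with 17 ≤ x ≤ 45−x ≤ 28 are chosen — 6 such pairs.
The remaining 7 elements (those with no distinct partner in range) can never complete a 45-sum, so the worst case takes all of them and one from each pair: 7 + 6 = 13.
The 14th integer has to be the second member of some pair, so 13 + 1 = 14.

14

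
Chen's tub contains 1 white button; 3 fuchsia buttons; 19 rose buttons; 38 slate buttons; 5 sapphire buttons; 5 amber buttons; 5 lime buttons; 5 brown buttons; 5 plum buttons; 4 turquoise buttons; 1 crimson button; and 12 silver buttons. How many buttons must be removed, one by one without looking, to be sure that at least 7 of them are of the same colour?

An adversary could hand out at most 6 buttons per colour (9 colours run out sooner): 1 + 3 + 6 + 6 + 5 + 5 + 5 + 5 + 5 + 4 + 1 + 6 = 52 buttons and still no colour has 7.
One more button lands in a colour already at 6, so 53 draws are enough and 52 are not.

53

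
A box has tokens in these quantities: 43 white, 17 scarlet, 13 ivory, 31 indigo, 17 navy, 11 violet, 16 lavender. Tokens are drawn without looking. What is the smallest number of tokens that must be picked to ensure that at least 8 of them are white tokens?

In the worst case for collecting white tokens, every non-white token comes out first.
There are 17 + 13 + 31 + 17 + 11 + 16 = 105 non-white tokens altogether.
After those, each further token must be white, so 105 + 8 = 113 draws guarantee 8 white tokens.

113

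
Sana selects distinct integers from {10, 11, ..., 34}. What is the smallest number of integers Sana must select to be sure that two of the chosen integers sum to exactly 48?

16

A set avoiding the sum 48 can contain at most one of each pair {x, 48−x}, plus the 5 elements whose complement lies outside the range or equal to its own complement.
The integers 10, …, 24 (15 of them) are such a set: any two sum to at least 10+11 = 21 and at most 23+24 = 47 < 48.
Any 16th integer completes one of the 10 pairs, so 16 choices force a sum of 48.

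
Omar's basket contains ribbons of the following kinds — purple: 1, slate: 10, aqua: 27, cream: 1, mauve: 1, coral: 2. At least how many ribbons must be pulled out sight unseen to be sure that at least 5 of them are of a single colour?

By the pigeonhole principle, the 6 colours are the holes; the ribbons drawn are the pigeons.
To avoid 5 of any one colour, the worst case takes at most 4 of each colour, or every ribbon of a colour that has fewer than 4.
That gives 1 + 4 + 4 + 1 + 1 + 2 = 13 ribbons with no colour reaching 5.
The next ribbon forces some colour to 5, so 13 + 1 = 14.

14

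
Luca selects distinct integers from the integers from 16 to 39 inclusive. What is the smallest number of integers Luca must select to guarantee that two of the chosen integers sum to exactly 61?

16

Two chosen integers sum to 61 exactly when both halves of some pair {x, 61−x} with 22 ≤ x ≤ 61−x ≤ 39 are chosen — 9 such pairs.
The remaining 6 elements (those with no distinct partner in range) can never complete a 61-sum, so the worst case takes all of them and one from each pair: 6 + 9 = 15.
By the pigeonhole principle, the 16th integer has to be the second member of some pair, so 15 + 1 = 16.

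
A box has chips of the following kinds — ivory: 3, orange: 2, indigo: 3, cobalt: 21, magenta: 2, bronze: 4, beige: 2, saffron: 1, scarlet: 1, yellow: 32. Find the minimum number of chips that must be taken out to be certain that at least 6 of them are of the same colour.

Put each drawn chip into a box by colour. The largest draw with every box below 6 takes min(count, 5) from each colour; colours with fewer than 5 contribute all they have.
Σ min(cᵢ, 5) = 3 + 2 + 3 + 5 + 2 + 4 + 2 + 1 + 1 + 5 = 28.
Draw number 28 + 1 = 29 must push one box to 6.

29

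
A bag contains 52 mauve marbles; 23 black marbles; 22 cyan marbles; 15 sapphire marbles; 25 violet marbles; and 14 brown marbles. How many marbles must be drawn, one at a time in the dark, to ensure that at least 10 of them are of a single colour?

55

The 6 colours are the holes; the marbles drawn are the pigeons.
To avoid 10 of any one colour, the worst case takes at most 9 of each colour.
That gives 9 + 9 + 9 + 9 + 9 + 9 = 54 marbles with no colour reaching 10.
The next marble forces some colour to 10, so 54 + 1 = 55.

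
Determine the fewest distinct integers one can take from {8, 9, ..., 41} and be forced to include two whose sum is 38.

Group the elements by complementary pair {x, 38−x}: {8,30}, {9,29}, {10,28}, …, giving 11 two-element pairs, the single value 19 (it cannot pair with itself since the integers are distinct), and 11 integers whose partner 38−x falls outside [8,41].
Treating each of those 23 groups as a pigeonhole, one can pick one integer per group — 23 integers — with no two summing to 38.
The 24th integer lands in an occupied pair, forcing a sum of 38.

24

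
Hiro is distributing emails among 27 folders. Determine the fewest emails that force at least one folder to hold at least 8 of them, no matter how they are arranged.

With 189 emails one could put exactly 7 in each of the 27 folders, and no folder would reach 8.
One more email must land in a folder that already has 7, giving it 8.
So 27 × 7 + 1 = 190 emails are required.

190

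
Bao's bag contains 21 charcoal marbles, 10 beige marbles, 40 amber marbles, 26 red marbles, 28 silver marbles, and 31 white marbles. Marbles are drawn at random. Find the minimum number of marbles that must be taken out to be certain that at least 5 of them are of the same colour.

25

The 6 colours are the holes; the marbles drawn are the pigeons.
To avoid 5 of any one colour, the worst case takes at most 4 of each colour.
That gives 4 + 4 + 4 + 4 + 4 + 4 = 24 marbles with no colour reaching 5.
The next marble forces some colour to 5, so 24 + 1 = 25.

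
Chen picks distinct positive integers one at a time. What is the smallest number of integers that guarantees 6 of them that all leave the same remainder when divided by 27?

By pigeonhole, the 27 residue classes mod 27 are the pigeonholes.
With 135 integers one could put 5 in each residue class and have no class reach 6.
The 136th integer pushes some class to 6, so 27·5 + 1 = 136.

136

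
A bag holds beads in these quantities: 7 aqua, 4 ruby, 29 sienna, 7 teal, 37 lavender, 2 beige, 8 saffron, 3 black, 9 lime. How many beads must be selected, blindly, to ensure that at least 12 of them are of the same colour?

Pigeonhole: the 9 colours are the holes; the beads drawn are the pigeons.
To avoid 12 of any one colour, the worst case takes at most 11 of each colour, or every bead of a colour that has fewer than 11.
That gives 7 + 4 + 11 + 7 + 11 + 2 + 8 + 3 + 9 = 62 beads with no colour reaching 12.
The next bead forces some colour to 12, so 62 + 1 = 63.

63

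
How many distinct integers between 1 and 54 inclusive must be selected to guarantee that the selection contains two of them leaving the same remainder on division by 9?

The 9 residue classes mod 9 are the pigeonholes.
With 9 integers one could put 1 in each residue class and have no class reach 2.
The 10th integer pushes some class to 2, so 9·1 + 1 = 10.

10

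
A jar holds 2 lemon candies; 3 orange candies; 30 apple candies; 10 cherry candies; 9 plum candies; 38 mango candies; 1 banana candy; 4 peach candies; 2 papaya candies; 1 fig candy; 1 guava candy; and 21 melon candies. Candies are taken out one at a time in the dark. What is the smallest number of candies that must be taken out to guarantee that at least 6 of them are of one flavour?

An adversary could hand out at most 5 candies per flavour (7 flavours run out sooner): 2 + 3 + 5 + 5 + 5 + 5 + 1 + 4 + 2 + 1 + 1 + 5 = 39 candies and still no flavour has 6.
One more candy lands in a flavour already at 5, so 40 draws are enough and 39 are not.

40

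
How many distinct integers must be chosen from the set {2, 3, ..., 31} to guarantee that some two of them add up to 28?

Two chosen integers sum to 28 exactly when both halves of some pair {x, 28−x} with 2 ≤ x ≤ 28−x ≤ 26 are chosen — 12 such pairs.
The remaining 6 elements (those with no distinct partner in range) can never complete a 28-sum, so the worst case takes all of them and one from each pair: 6 + 12 = 18.
The 19th integer has to be the second member of some pair, so 18 + 1 = 19.

19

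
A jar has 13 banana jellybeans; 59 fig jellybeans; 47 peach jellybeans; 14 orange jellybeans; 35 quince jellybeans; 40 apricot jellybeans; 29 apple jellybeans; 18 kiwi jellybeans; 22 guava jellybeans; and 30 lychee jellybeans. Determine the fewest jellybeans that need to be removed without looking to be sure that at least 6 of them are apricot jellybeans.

273

In the worst case for collecting apricot jellybeans, every non-apricot jellybean comes out first.
There are 13 + 59 + 47 + 14 + 35 + 29 + 18 + 22 + 30 = 267 non-apricot jellybeans altogether.
After those, each further jellybean must be apricot, so 267 + 6 = 273 draws guarantee 6 apricot jellybeans.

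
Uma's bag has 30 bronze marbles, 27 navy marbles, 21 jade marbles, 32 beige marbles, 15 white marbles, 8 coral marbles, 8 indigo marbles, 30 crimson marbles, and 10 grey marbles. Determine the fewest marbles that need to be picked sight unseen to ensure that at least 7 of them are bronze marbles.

In the worst case for collecting bronze marbles, every non-bronze marble comes out first.
There are 27 + 21 + 32 + 15 + 8 + 8 + 30 + 10 = 151 non-bronze marbles altogether.
After those, each further marble must be bronze, so 151 + 7 = 158 draws guarantee 7 bronze marbles.

158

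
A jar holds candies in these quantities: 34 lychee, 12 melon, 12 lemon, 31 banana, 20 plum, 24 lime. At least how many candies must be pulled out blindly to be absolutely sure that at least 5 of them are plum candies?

In the worst case for collecting plum candies, every non-plum candy comes out first.
There are 34 + 12 + 12 + 31 + 24 = 113 non-plum candies altogether.
After those, each further candy must be plum, so 113 + 5 = 118 draws guarantee 5 plum candies.

118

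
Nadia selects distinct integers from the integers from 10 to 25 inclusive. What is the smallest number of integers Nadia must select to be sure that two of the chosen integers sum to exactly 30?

12

Group the elements by complementary pair {x, 30−x}: {10,20}, {11,19}, {12,18}, …, giving 5 two-element pairs; the single value 15 (it cannot pair with itself since the integers are distinct); and 5 integers whose partner 30−x falls outside [10,25].
Treating each of those 11 groups as a pigeonhole, one can pick one integer per group — 11 integers — with no two summing to 30.
The 12th integer lands in an occupied pair, forcing a sum of 30.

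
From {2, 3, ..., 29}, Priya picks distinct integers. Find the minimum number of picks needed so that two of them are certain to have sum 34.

A set avoiding the sum 34 can contain at most one of each pair {x, 34−x}, plus the 4 elements whose complement lies outside the range or equal to its own complement.
The integers 2, …, 17 (16 of them) are such a set: any two sum to at least 2+3 = 5 and at most 16+17 = 33 < 34.
Any 17th integer completes one of the 12 pairs, so 17 choices force a sum of 34.

17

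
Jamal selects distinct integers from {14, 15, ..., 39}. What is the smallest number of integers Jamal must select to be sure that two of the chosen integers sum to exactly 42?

20

Two chosen integers sum to 42 exactly when both halves of some pair {x, 42−x} with 14 ≤ x ≤ 42−x ≤ 28 are chosen — 7 such pairs.
The remaining 12 elements (those with no distinct partner in range) can never complete a 42-sum, so the worst case takes all of them and one from each pair: 12 + 7 = 19.
By pigeonhole, the 20th integer has to be the second member of some pair, so 19 + 1 = 20.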